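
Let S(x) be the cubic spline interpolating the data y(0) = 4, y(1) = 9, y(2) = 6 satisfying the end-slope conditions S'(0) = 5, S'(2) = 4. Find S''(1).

-23

With σ_i denoting the second derivative at x_i, h_i = 1, 1, and Δ_i = (y_(i+1) − y_i)/h_i = 5, -3:
  1·σ_0 + 4·σ_1 + 1·σ_2 = 6(Δ_1 - Δ_0) = -48
Clamped end conditions give two more equations: 2h_0·σ_0 + h_0·σ_1 = 6(Δ_0 - S'(0)) = 0 and h_1·σ_1 + 2h_1·σ_2 = 6(S'(2) - Δ_1) = 42.
Solving: σ_0 = 23/2, σ_1 = -23, σ_2 = 65/2.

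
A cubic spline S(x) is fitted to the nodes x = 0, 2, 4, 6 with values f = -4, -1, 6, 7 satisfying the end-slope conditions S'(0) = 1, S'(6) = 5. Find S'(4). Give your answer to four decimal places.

Put M_i = S'' at the i-th knot. Here h = (2, 2, 2) and Δ = (3/2, 7/2, 1/2), so the interior equations h_(i-1)·M_(i-1) + 2(h_(i-1)+h_i)·M_i + h_i·M_(i+1) = 6(Δ_i − Δ_(i-1)) read
  2·M_0 + 8·M_1 + 2·M_2 = 6(Δ_1 - Δ_0) = 12
  2·M_1 + 8·M_2 + 2·M_3 = 6(Δ_2 - Δ_1) = -18
Clamped end conditions give two more equations: 2h_0·M_0 + h_0·M_1 = 6(Δ_0 - S'(0)) = 3 and h_2·M_2 + 2h_2·M_3 = 6(S'(6) - Δ_2) = 27.
Solving the tridiagonal system: M_0 = -23/30, M_1 = 91/30, M_2 = -161/30, M_3 = 283/30.
On [4, 6], S'(x) = b_2 + 2c_2·(x - 4) + 3d_2·(x - 4)² with b_2 = Δ_2 - h_2(2M_2 + M_3)/6 = 14/15, c_2 = M_2/2 = -161/60, d_2 = (M_3 - M_2)/(6h_2) = 37/30. So S'(4) = 14/15.

0.9333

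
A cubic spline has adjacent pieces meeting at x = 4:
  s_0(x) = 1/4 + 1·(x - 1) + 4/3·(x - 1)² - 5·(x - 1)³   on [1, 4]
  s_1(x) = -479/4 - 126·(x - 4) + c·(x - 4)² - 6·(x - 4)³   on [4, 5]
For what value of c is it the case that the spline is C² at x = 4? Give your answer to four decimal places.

s_0''(x) = 8/3 - 30·(x - 1), so s_0''(4) = -262/3. On the right, s_1''(4) = 2c, so c = -131/3.

-43.6667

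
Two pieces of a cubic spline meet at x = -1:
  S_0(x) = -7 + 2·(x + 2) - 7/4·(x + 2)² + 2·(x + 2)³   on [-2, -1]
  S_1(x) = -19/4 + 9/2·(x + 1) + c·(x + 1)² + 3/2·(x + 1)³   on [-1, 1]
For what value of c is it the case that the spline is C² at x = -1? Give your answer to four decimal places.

4.2500

S_0''(x) = -7/2 + 12·(x + 2), so S_0''(-1) = 17/2. On the right, S_1''(-1) = 2c, so c = 17/4.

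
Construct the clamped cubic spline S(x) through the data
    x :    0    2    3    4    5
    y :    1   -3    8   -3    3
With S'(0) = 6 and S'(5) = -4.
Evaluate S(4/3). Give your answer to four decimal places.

-3.9214

Let m_i = S''(x_i). Step sizes h_i = 2, 1, 1, 1; slopes of the chords Δ_i = (y_(i+1) - y_i)/h_i = -2, 11, -11, 6.
  2·m_0 + 6·m_1 + 1·m_2 = 6(Δ_1 - Δ_0) = 78
  1·m_1 + 4·m_2 + 1·m_3 = 6(Δ_2 - Δ_1) = -132
  1·m_2 + 4·m_3 + 1·m_4 = 6(Δ_3 - Δ_2) = 102
Clamped end conditions give two more equations: 2h_0·m_0 + h_0·m_1 = 6(Δ_0 - S'(0)) = -48 and h_3·m_3 + 2h_3·m_4 = 6(S'(5) - Δ_3) = -60.
Solving: m_0 = -1132/41, m_1 = 1280/41, m_2 = -2218/41, m_3 = 2180/41, m_4 = -2320/41.
On [0, 2], S(x) = 1 + 6·x - 566/41·x² + 201/41·x³.
With x = 4/3: S(4/3) = -1447/369.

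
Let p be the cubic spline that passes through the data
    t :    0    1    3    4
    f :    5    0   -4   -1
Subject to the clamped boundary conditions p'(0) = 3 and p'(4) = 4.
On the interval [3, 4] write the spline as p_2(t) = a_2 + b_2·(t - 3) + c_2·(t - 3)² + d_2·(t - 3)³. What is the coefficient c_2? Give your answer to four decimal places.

1.2286

Put σ_i = p'' at the i-th knot. Here h = (1, 2, 1) and Δ = (-5, -2, 3), so the interior equations h_(i-1)·σ_(i-1) + 2(h_(i-1)+h_i)·σ_i + h_i·σ_(i+1) = 6(Δ_i − Δ_(i-1)) read
  1·σ_0 + 6·σ_1 + 2·σ_2 = 6(Δ_1 - Δ_0) = 18
  2·σ_1 + 6·σ_2 + 1·σ_3 = 6(Δ_2 - Δ_1) = 30
Clamped end conditions give two more equations: 2h_0·σ_0 + h_0·σ_1 = 6(Δ_0 - p'(0)) = -48 and h_2·σ_2 + 2h_2·σ_3 = 6(p'(4) - Δ_2) = 6.
Hence σ_0 = -958/35, σ_1 = 236/35, σ_2 = 86/35, σ_3 = 62/35.
On [3, 4], with p_2(t) = a_2 + b_2·(t - 3) + c_2·(t - 3)² + d_2·(t - 3)³: c_2 = σ_2/2 = 43/35, d_2 = (σ_3 - σ_2)/(6h_2) = -4/35, b_2 = Δ_2 - h_2(2σ_2 + σ_3)/6 = 66/35.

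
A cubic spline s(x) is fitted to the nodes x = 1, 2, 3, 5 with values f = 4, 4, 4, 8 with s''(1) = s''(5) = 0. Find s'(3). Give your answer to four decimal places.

With M_i denoting the second derivative at x_i, h_i = 1, 1, 2, and Δ_i = (y_(i+1) − y_i)/h_i = 0, 0, 2:
  1·M_0 + 4·M_1 + 1·M_2 = 6(Δ_1 - Δ_0) = 0
  1·M_1 + 6·M_2 + 2·M_3 = 6(Δ_2 - Δ_1) = 12
Natural end conditions: M_0 = M_3 = 0.
Forward elimination and back-substitution give M_0 = 0, M_1 = -12/23, M_2 = 48/23, M_3 = 0.
On [3, 5], s'(x) = b_2 + 2c_2·(x - 3) + 3d_2·(x - 3)² with b_2 = Δ_2 - h_2(2M_2 + M_3)/6 = 14/23, c_2 = M_2/2 = 24/23, d_2 = (M_3 - M_2)/(6h_2) = -4/23. So s'(3) = 14/23.

0.6087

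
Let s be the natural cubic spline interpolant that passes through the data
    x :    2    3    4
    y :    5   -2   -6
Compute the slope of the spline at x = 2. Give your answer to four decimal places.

Write M_i for s''(x_i). With h_i = 1, 1 and divided differences Δ_i = -7, -4, the continuity of s' gives the tridiagonal system
  1·M_0 + 4·M_1 + 1·M_2 = 6(Δ_1 - Δ_0) = 18
Natural end conditions: M_0 = M_2 = 0.
Solving: M_0 = 0, M_1 = 9/2, M_2 = 0.
On [2, 3], s'(x) = b_0 + 2c_0·(x - 2) + 3d_0·(x - 2)² with b_0 = Δ_0 - h_0(2M_0 + M_1)/6 = -31/4, c_0 = M_0/2 = 0, d_0 = (M_1 - M_0)/(6h_0) = 3/4. So s'(2) = -31/4.

-7.7500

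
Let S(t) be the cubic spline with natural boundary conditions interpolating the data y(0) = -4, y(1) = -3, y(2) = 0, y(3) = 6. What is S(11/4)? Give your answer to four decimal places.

Write M_i for S''(x_i). With h_i = 1, 1, 1 and divided differences Δ_i = 1, 3, 6, the continuity of S' gives the tridiagonal system
  1·M_0 + 4·M_1 + 1·M_2 = 6(Δ_1 - Δ_0) = 12
  1·M_1 + 4·M_2 + 1·M_3 = 6(Δ_2 - Δ_1) = 18
Natural end conditions: M_0 = M_3 = 0.
Solving: M_0 = 0, M_1 = 2, M_2 = 4, M_3 = 0.
On [2, 3], S(t) = 0 + 14/3·(t - 2) + 2·(t - 2)² - 2/3·(t - 2)³.
With (t - 2) = 3/4: S(11/4) = 139/32.

4.3438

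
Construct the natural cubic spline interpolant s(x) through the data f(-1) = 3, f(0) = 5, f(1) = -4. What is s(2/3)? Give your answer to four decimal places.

-0.1852

With M_i denoting the second derivative at x_i, h_i = 1, 1, and Δ_i = (y_(i+1) − y_i)/h_i = 2, -9:
  1·M_0 + 4·M_1 + 1·M_2 = 6(Δ_1 - Δ_0) = -66
Natural end conditions: M_0 = M_2 = 0.
Solving the tridiagonal system: M_0 = 0, M_1 = -33/2, M_2 = 0.
On [0, 1], s(x) = 5 - 7/2·x - 33/4·x² + 11/4·x³.
With x = 2/3: s(2/3) = -5/27.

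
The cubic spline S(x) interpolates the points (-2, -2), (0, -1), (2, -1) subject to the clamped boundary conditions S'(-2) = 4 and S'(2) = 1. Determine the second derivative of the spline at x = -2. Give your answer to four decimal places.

Let M_i = S''(x_i). Step sizes h_i = 2, 2; slopes of the chords Δ_i = (y_(i+1) - y_i)/h_i = 1/2, 0.
  2·M_0 + 8·M_1 + 2·M_2 = 6(Δ_1 - Δ_0) = -3
Clamped end conditions give two more equations: 2h_0·M_0 + h_0·M_1 = 6(Δ_0 - S'(-2)) = -21 and h_1·M_1 + 2h_1·M_2 = 6(S'(2) - Δ_1) = 6.
Forward elimination and back-substitution give M_0 = -45/8, M_1 = 3/4, M_2 = 9/8.

-5.6250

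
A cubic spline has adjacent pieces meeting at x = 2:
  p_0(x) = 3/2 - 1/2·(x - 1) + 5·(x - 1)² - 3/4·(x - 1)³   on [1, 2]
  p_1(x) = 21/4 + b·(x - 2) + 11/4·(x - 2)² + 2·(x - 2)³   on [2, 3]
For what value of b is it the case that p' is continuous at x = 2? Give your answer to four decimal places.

7.2500

p_0'(x) = -1/2 + 10·(x - 1) - 9/4·(x - 1)², so p_0'(2) = 29/4. On the right, p_1'(2) = b, so b = 29/4.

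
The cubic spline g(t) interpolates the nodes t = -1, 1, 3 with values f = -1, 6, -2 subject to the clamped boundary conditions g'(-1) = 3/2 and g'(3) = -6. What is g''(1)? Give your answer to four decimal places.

Let M_i = g''(x_i). Step sizes h_i = 2, 2; slopes of the chords Δ_i = (y_(i+1) - y_i)/h_i = 7/2, -4.
  2·M_0 + 8·M_1 + 2·M_2 = 6(Δ_1 - Δ_0) = -45
Clamped end conditions give two more equations: 2h_0·M_0 + h_0·M_1 = 6(Δ_0 - g'(-1)) = 12 and h_1·M_1 + 2h_1·M_2 = 6(g'(3) - Δ_1) = -12.
Solving the tridiagonal system: M_0 = 27/4, M_1 = -15/2, M_2 = 3/4.

-7.5000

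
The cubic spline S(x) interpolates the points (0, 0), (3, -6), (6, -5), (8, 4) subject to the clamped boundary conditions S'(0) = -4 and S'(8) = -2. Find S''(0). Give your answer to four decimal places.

2.3596

Let σ_i = S''(x_i). Step sizes h_i = 3, 3, 2; slopes of the chords Δ_i = (y_(i+1) - y_i)/h_i = -2, 1/3, 9/2.
  3·σ_0 + 12·σ_1 + 3·σ_2 = 6(Δ_1 - Δ_0) = 14
  3·σ_1 + 10·σ_2 + 2·σ_3 = 6(Δ_2 - Δ_1) = 25
Clamped end conditions give two more equations: 2h_0·σ_0 + h_0·σ_1 = 6(Δ_0 - S'(0)) = 12 and h_2·σ_2 + 2h_2·σ_3 = 6(S'(8) - Δ_2) = -39.
Solving the tridiagonal system: σ_0 = 269/114, σ_1 = -41/57, σ_2 = 197/38, σ_3 = -469/38.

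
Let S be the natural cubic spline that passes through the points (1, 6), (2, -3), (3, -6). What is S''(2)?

9

Write M_i for S''(x_i). With h_i = 1, 1 and divided differences Δ_i = -9, -3, the continuity of S' gives the tridiagonal system
  1·M_0 + 4·M_1 + 1·M_2 = 6(Δ_1 - Δ_0) = 36
Natural end conditions: M_0 = M_2 = 0.
Solving: M_0 = 0, M_1 = 9, M_2 = 0.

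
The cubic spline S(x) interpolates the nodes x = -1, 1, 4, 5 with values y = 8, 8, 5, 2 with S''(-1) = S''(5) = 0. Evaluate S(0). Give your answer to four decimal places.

Let M_i = S''(x_i). Step sizes h_i = 2, 3, 1; slopes of the chords Δ_i = (y_(i+1) - y_i)/h_i = 0, -1, -3.
  2·M_0 + 10·M_1 + 3·M_2 = 6(Δ_1 - Δ_0) = -6
  3·M_1 + 8·M_2 + 1·M_3 = 6(Δ_2 - Δ_1) = -12
Natural end conditions: M_0 = M_3 = 0.
Forward elimination and back-substitution give M_0 = 0, M_1 = -12/71, M_2 = -102/71, M_3 = 0.
On [-1, 1], S(x) = 8 + 4/71·(x + 1) + 0·(x + 1)² - 1/71·(x + 1)³.
With (x + 1) = 1: S(0) = 571/71.

8.0423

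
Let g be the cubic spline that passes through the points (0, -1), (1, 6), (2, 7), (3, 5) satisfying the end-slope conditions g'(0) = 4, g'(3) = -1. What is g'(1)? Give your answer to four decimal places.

5.4667

With σ_i denoting the second derivative at x_i, h_i = 1, 1, 1, and Δ_i = (y_(i+1) − y_i)/h_i = 7, 1, -2:
  1·σ_0 + 4·σ_1 + 1·σ_2 = 6(Δ_1 - Δ_0) = -36
  1·σ_1 + 4·σ_2 + 1·σ_3 = 6(Δ_2 - Δ_1) = -18
Clamped end conditions give two more equations: 2h_0·σ_0 + h_0·σ_1 = 6(Δ_0 - g'(0)) = 18 and h_2·σ_2 + 2h_2·σ_3 = 6(g'(3) - Δ_2) = 6.
Solving: σ_0 = 226/15, σ_1 = -182/15, σ_2 = -38/15, σ_3 = 64/15.
On [1, 2], g'(t) = b_1 + 2c_1·(t - 1) + 3d_1·(t - 1)² with b_1 = Δ_1 - h_1(2σ_1 + σ_2)/6 = 82/15, c_1 = σ_1/2 = -91/15, d_1 = (σ_2 - σ_1)/(6h_1) = 8/5. So g'(1) = 82/15.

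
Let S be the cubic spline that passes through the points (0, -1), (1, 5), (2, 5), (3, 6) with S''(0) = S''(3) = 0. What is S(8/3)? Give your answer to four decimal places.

5.4691

Let M_i = S''(x_i). Step sizes h_i = 1, 1, 1; slopes of the chords Δ_i = (y_(i+1) - y_i)/h_i = 6, 0, 1.
  1·M_0 + 4·M_1 + 1·M_2 = 6(Δ_1 - Δ_0) = -36
  1·M_1 + 4·M_2 + 1·M_3 = 6(Δ_2 - Δ_1) = 6
Natural end conditions: M_0 = M_3 = 0.
Solving: M_0 = 0, M_1 = -10, M_2 = 4, M_3 = 0.
On [2, 3], S(x) = 5 - 1/3·(x - 2) + 2·(x - 2)² - 2/3·(x - 2)³.
With (x - 2) = 2/3: S(8/3) = 443/81.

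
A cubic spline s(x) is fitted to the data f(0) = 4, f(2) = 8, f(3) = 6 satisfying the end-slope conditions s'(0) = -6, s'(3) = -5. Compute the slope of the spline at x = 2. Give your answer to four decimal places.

Put σ_i = s'' at the i-th knot. Here h = (2, 1) and Δ = (2, -2), so the interior equations h_(i-1)·σ_(i-1) + 2(h_(i-1)+h_i)·σ_i + h_i·σ_(i+1) = 6(Δ_i − Δ_(i-1)) read
  2·σ_0 + 6·σ_1 + 1·σ_2 = 6(Δ_1 - Δ_0) = -24
Clamped end conditions give two more equations: 2h_0·σ_0 + h_0·σ_1 = 6(Δ_0 - s'(0)) = 48 and h_1·σ_1 + 2h_1·σ_2 = 6(s'(3) - Δ_1) = -18.
Forward elimination and back-substitution give σ_0 = 49/3, σ_1 = -26/3, σ_2 = -14/3.
On [2, 3], s'(x) = b_1 + 2c_1·(x - 2) + 3d_1·(x - 2)² with b_1 = Δ_1 - h_1(2σ_1 + σ_2)/6 = 5/3, c_1 = σ_1/2 = -13/3, d_1 = (σ_2 - σ_1)/(6h_1) = 2/3. So s'(2) = 5/3.

1.6667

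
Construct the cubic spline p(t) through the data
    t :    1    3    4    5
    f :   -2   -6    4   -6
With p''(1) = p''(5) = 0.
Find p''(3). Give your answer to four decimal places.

With M_i denoting the second derivative at x_i, h_i = 2, 1, 1, and Δ_i = (y_(i+1) − y_i)/h_i = -2, 10, -10:
  2·M_0 + 6·M_1 + 1·M_2 = 6(Δ_1 - Δ_0) = 72
  1·M_1 + 4·M_2 + 1·M_3 = 6(Δ_2 - Δ_1) = -120
Natural end conditions: M_0 = M_3 = 0.
Forward elimination and back-substitution give M_0 = 0, M_1 = 408/23, M_2 = -792/23, M_3 = 0.

17.7391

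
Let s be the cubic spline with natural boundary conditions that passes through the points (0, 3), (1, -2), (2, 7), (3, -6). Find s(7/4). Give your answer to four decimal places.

With m_i denoting the second derivative at x_i, h_i = 1, 1, 1, and Δ_i = (y_(i+1) − y_i)/h_i = -5, 9, -13:
  1·m_0 + 4·m_1 + 1·m_2 = 6(Δ_1 - Δ_0) = 84
  1·m_1 + 4·m_2 + 1·m_3 = 6(Δ_2 - Δ_1) = -132
Natural end conditions: m_0 = m_3 = 0.
Hence m_0 = 0, m_1 = 156/5, m_2 = -204/5, m_3 = 0.
On [1, 2], s(x) = -2 + 27/5·(x - 1) + 78/5·(x - 1)² - 12·(x - 1)³.
With (x - 1) = 3/4: s(7/4) = 461/80.

5.7625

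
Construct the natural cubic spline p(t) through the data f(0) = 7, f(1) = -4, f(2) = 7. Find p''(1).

Write σ_i for p''(x_i). With h_i = 1, 1 and divided differences Δ_i = -11, 11, the continuity of p' gives the tridiagonal system
  1·σ_0 + 4·σ_1 + 1·σ_2 = 6(Δ_1 - Δ_0) = 132
Natural end conditions: σ_0 = σ_2 = 0.
Solving the tridiagonal system: σ_0 = 0, σ_1 = 33, σ_2 = 0.

33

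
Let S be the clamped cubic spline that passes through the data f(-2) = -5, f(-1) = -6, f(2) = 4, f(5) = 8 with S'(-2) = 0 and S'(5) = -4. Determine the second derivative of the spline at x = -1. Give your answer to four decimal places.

Let σ_i = S''(x_i). Step sizes h_i = 1, 3, 3; slopes of the chords Δ_i = (y_(i+1) - y_i)/h_i = -1, 10/3, 4/3.
  1·σ_0 + 8·σ_1 + 3·σ_2 = 6(Δ_1 - Δ_0) = 26
  3·σ_1 + 12·σ_2 + 3·σ_3 = 6(Δ_2 - Δ_1) = -12
Clamped end conditions give two more equations: 2h_0·σ_0 + h_0·σ_1 = 6(Δ_0 - S'(-2)) = -6 and h_2·σ_2 + 2h_2·σ_3 = 6(S'(5) - Δ_2) = -32.
Hence σ_0 = -158/31, σ_1 = 130/31, σ_2 = -76/93, σ_3 = -458/93.

4.1935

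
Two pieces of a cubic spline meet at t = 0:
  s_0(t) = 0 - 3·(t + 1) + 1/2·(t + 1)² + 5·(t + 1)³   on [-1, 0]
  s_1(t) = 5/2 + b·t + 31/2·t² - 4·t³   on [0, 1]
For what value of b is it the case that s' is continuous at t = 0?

s_0'(t) = -3 + 1·(t + 1) + 15·(t + 1)², so s_0'(0) = 13. On the right, s_1'(0) = b, so b = 13.

13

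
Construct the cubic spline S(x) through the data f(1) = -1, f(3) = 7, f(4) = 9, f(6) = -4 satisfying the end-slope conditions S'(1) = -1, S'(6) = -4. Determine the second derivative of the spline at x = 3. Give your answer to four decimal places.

Let σ_i = S''(x_i). Step sizes h_i = 2, 1, 2; slopes of the chords Δ_i = (y_(i+1) - y_i)/h_i = 4, 2, -13/2.
  2·σ_0 + 6·σ_1 + 1·σ_2 = 6(Δ_1 - Δ_0) = -12
  1·σ_1 + 6·σ_2 + 2·σ_3 = 6(Δ_2 - Δ_1) = -51
Clamped end conditions give two more equations: 2h_0·σ_0 + h_0·σ_1 = 6(Δ_0 - S'(1)) = 30 and h_2·σ_2 + 2h_2·σ_3 = 6(S'(6) - Δ_2) = 15.
Forward elimination and back-substitution give σ_0 = 291/32, σ_1 = -51/16, σ_2 = -177/16, σ_3 = 297/32.

-3.1875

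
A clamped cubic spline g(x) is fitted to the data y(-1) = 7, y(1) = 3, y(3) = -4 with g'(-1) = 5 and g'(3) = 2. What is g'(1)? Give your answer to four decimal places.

-5.8750

With m_i denoting the second derivative at x_i, h_i = 2, 2, and Δ_i = (y_(i+1) − y_i)/h_i = -2, -7/2:
  2·m_0 + 8·m_1 + 2·m_2 = 6(Δ_1 - Δ_0) = -9
Clamped end conditions give two more equations: 2h_0·m_0 + h_0·m_1 = 6(Δ_0 - g'(-1)) = -42 and h_1·m_1 + 2h_1·m_2 = 6(g'(3) - Δ_1) = 33.
Solving the tridiagonal system: m_0 = -81/8, m_1 = -3/4, m_2 = 69/8.
On [1, 3], g'(x) = b_1 + 2c_1·(x - 1) + 3d_1·(x - 1)² with b_1 = Δ_1 - h_1(2m_1 + m_2)/6 = -47/8, c_1 = m_1/2 = -3/8, d_1 = (m_2 - m_1)/(6h_1) = 25/32. So g'(1) = -47/8.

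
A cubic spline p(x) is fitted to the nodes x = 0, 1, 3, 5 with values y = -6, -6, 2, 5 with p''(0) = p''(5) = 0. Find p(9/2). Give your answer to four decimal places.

4.7401

Let σ_i = p''(x_i). Step sizes h_i = 1, 2, 2; slopes of the chords Δ_i = (y_(i+1) - y_i)/h_i = 0, 4, 3/2.
  1·σ_0 + 6·σ_1 + 2·σ_2 = 6(Δ_1 - Δ_0) = 24
  2·σ_1 + 8·σ_2 + 2·σ_3 = 6(Δ_2 - Δ_1) = -15
Natural end conditions: σ_0 = σ_3 = 0.
Forward elimination and back-substitution give σ_0 = 0, σ_1 = 111/22, σ_2 = -69/22, σ_3 = 0.
On [3, 5], p(x) = 2 + 79/22·(x - 3) - 69/44·(x - 3)² + 23/88·(x - 3)³.
With (x - 3) = 3/2: p(9/2) = 3337/704.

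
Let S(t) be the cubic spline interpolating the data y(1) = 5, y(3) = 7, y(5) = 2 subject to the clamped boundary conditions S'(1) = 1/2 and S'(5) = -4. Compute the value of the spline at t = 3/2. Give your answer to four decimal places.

5.4766

With M_i denoting the second derivative at x_i, h_i = 2, 2, and Δ_i = (y_(i+1) − y_i)/h_i = 1, -5/2:
  2·M_0 + 8·M_1 + 2·M_2 = 6(Δ_1 - Δ_0) = -21
Clamped end conditions give two more equations: 2h_0·M_0 + h_0·M_1 = 6(Δ_0 - S'(1)) = 3 and h_1·M_1 + 2h_1·M_2 = 6(S'(5) - Δ_1) = -9.
Solving the tridiagonal system: M_0 = 9/4, M_1 = -3, M_2 = -3/4.
On [1, 3], S(t) = 5 + 1/2·(t - 1) + 9/8·(t - 1)² - 7/16·(t - 1)³.
With (t - 1) = 1/2: S(3/2) = 701/128.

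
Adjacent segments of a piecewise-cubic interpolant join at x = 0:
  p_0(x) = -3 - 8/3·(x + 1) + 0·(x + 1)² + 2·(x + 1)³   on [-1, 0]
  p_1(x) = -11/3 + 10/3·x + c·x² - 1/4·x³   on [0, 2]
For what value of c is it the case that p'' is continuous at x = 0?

p_0''(x) = 0 + 12·(x + 1), so p_0''(0) = 12. On the right, p_1''(0) = 2c, so c = 6.

6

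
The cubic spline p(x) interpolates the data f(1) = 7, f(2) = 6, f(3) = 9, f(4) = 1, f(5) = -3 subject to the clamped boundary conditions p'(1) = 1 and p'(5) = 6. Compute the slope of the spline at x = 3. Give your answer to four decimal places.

-1.6429

With M_i denoting the second derivative at x_i, h_i = 1, 1, 1, 1, and Δ_i = (y_(i+1) − y_i)/h_i = -1, 3, -8, -4:
  1·M_0 + 4·M_1 + 1·M_2 = 6(Δ_1 - Δ_0) = 24
  1·M_1 + 4·M_2 + 1·M_3 = 6(Δ_2 - Δ_1) = -66
  1·M_2 + 4·M_3 + 1·M_4 = 6(Δ_3 - Δ_2) = 24
Clamped end conditions give two more equations: 2h_0·M_0 + h_0·M_1 = 6(Δ_0 - p'(1)) = -12 and h_3·M_3 + 2h_3·M_4 = 6(p'(5) - Δ_3) = 60.
Solving: M_0 = -373/28, M_1 = 205/14, M_2 = -85/4, M_3 = 61/14, M_4 = 779/28.
On [3, 4], p'(x) = b_2 + 2c_2·(x - 3) + 3d_2·(x - 3)² with b_2 = Δ_2 - h_2(2M_2 + M_3)/6 = -23/14, c_2 = M_2/2 = -85/8, d_2 = (M_3 - M_2)/(6h_2) = 239/56. So p'(3) = -23/14.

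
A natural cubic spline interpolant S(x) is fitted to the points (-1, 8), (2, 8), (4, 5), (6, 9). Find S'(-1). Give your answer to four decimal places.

Put M_i = S'' at the i-th knot. Here h = (3, 2, 2) and Δ = (0, -3/2, 2), so the interior equations h_(i-1)·M_(i-1) + 2(h_(i-1)+h_i)·M_i + h_i·M_(i+1) = 6(Δ_i − Δ_(i-1)) read
  3·M_0 + 10·M_1 + 2·M_2 = 6(Δ_1 - Δ_0) = -9
  2·M_1 + 8·M_2 + 2·M_3 = 6(Δ_2 - Δ_1) = 21
Natural end conditions: M_0 = M_3 = 0.
Solving: M_0 = 0, M_1 = -3/2, M_2 = 3, M_3 = 0.
On [-1, 2], S'(x) = b_0 + 2c_0·(x + 1) + 3d_0·(x + 1)² with b_0 = Δ_0 - h_0(2M_0 + M_1)/6 = 3/4, c_0 = M_0/2 = 0, d_0 = (M_1 - M_0)/(6h_0) = -1/12. So S'(-1) = 3/4.

0.7500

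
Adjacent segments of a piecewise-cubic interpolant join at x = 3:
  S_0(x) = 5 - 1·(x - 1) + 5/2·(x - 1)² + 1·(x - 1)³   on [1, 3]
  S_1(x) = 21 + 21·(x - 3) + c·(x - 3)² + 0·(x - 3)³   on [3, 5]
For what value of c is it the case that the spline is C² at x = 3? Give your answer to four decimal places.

8.5000

S_0''(x) = 5 + 6·(x - 1), so S_0''(3) = 17. On the right, S_1''(3) = 2c, so c = 17/2.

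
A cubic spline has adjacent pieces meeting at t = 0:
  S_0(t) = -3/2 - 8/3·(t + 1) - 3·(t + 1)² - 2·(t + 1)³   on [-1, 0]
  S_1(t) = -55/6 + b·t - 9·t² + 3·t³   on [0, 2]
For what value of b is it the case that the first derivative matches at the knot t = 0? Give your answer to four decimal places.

S_0'(t) = -8/3 - 6·(t + 1) - 6·(t + 1)², so S_0'(0) = -44/3. On the right, S_1'(0) = b, so b = -44/3.

-14.6667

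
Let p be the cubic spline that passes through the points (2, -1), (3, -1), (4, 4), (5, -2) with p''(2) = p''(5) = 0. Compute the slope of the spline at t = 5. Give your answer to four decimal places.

Let m_i = p''(x_i). Step sizes h_i = 1, 1, 1; slopes of the chords Δ_i = (y_(i+1) - y_i)/h_i = 0, 5, -6.
  1·m_0 + 4·m_1 + 1·m_2 = 6(Δ_1 - Δ_0) = 30
  1·m_1 + 4·m_2 + 1·m_3 = 6(Δ_2 - Δ_1) = -66
Natural end conditions: m_0 = m_3 = 0.
Solving: m_0 = 0, m_1 = 62/5, m_2 = -98/5, m_3 = 0.
On [4, 5], p'(t) = b_2 + 2c_2·(t - 4) + 3d_2·(t - 4)² with b_2 = Δ_2 - h_2(2m_2 + m_3)/6 = 8/15, c_2 = m_2/2 = -49/5, d_2 = (m_3 - m_2)/(6h_2) = 49/15. So p'(5) = -139/15.

-9.2667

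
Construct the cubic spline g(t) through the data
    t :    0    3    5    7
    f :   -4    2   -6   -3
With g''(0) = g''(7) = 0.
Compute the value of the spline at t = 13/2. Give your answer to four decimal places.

-4.5765

With M_i denoting the second derivative at x_i, h_i = 3, 2, 2, and Δ_i = (y_(i+1) − y_i)/h_i = 2, -4, 3/2:
  3·M_0 + 10·M_1 + 2·M_2 = 6(Δ_1 - Δ_0) = -36
  2·M_1 + 8·M_2 + 2·M_3 = 6(Δ_2 - Δ_1) = 33
Natural end conditions: M_0 = M_3 = 0.
Solving the tridiagonal system: M_0 = 0, M_1 = -177/38, M_2 = 201/38, M_3 = 0.
On [5, 7], g(t) = -6 - 77/38·(t - 5) + 201/76·(t - 5)² - 67/152·(t - 5)³.
With (t - 5) = 3/2: g(13/2) = -5565/1216.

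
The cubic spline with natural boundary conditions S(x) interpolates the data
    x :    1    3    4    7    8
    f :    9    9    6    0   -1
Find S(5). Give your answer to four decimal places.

3.2754

Write M_i for S''(x_i). With h_i = 2, 1, 3, 1 and divided differences Δ_i = 0, -3, -2, -1, the continuity of S' gives the tridiagonal system
  2·M_0 + 6·M_1 + 1·M_2 = 6(Δ_1 - Δ_0) = -18
  1·M_1 + 8·M_2 + 3·M_3 = 6(Δ_2 - Δ_1) = 6
  3·M_2 + 8·M_3 + 1·M_4 = 6(Δ_3 - Δ_2) = 6
Natural end conditions: M_0 = M_4 = 0.
Forward elimination and back-substitution give M_0 = 0, M_1 = -510/161, M_2 = 162/161, M_3 = 60/161, M_4 = 0.
On [4, 7], S(x) = 6 - 514/161·(x - 4) + 81/161·(x - 4)² - 17/483·(x - 4)³.
With (x - 4) = 1: S(5) = 226/69.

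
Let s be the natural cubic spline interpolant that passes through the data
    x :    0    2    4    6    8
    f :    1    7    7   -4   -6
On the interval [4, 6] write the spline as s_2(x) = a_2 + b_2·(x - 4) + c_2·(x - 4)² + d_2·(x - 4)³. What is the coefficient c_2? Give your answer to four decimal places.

-2.5179

With M_i denoting the second derivative at x_i, h_i = 2, 2, 2, 2, and Δ_i = (y_(i+1) − y_i)/h_i = 3, 0, -11/2, -1:
  2·M_0 + 8·M_1 + 2·M_2 = 6(Δ_1 - Δ_0) = -18
  2·M_1 + 8·M_2 + 2·M_3 = 6(Δ_2 - Δ_1) = -33
  2·M_2 + 8·M_3 + 2·M_4 = 6(Δ_3 - Δ_2) = 27
Natural end conditions: M_0 = M_4 = 0.
Forward elimination and back-substitution give M_0 = 0, M_1 = -111/112, M_2 = -141/28, M_3 = 519/112, M_4 = 0.
On [4, 6], with s_2(x) = a_2 + b_2·(x - 4) + c_2·(x - 4)² + d_2·(x - 4)³: c_2 = M_2/2 = -141/56, d_2 = (M_3 - M_2)/(6h_2) = 361/448, b_2 = Δ_2 - h_2(2M_2 + M_3)/6 = -59/16.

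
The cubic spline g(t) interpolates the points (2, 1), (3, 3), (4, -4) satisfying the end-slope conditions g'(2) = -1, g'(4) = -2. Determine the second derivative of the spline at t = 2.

22

With σ_i denoting the second derivative at x_i, h_i = 1, 1, and Δ_i = (y_(i+1) − y_i)/h_i = 2, -7:
  1·σ_0 + 4·σ_1 + 1·σ_2 = 6(Δ_1 - Δ_0) = -54
Clamped end conditions give two more equations: 2h_0·σ_0 + h_0·σ_1 = 6(Δ_0 - g'(2)) = 18 and h_1·σ_1 + 2h_1·σ_2 = 6(g'(4) - Δ_1) = 30.
Solving: σ_0 = 22, σ_1 = -26, σ_2 = 28.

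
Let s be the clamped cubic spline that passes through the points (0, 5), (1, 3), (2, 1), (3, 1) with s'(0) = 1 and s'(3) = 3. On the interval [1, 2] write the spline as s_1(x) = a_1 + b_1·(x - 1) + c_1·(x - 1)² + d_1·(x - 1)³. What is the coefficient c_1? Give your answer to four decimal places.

Put m_i = s'' at the i-th knot. Here h = (1, 1, 1) and Δ = (-2, -2, 0), so the interior equations h_(i-1)·m_(i-1) + 2(h_(i-1)+h_i)·m_i + h_i·m_(i+1) = 6(Δ_i − Δ_(i-1)) read
  1·m_0 + 4·m_1 + 1·m_2 = 6(Δ_1 - Δ_0) = 0
  1·m_1 + 4·m_2 + 1·m_3 = 6(Δ_2 - Δ_1) = 12
Clamped end conditions give two more equations: 2h_0·m_0 + h_0·m_1 = 6(Δ_0 - s'(0)) = -18 and h_2·m_2 + 2h_2·m_3 = 6(s'(3) - Δ_2) = 18.
Forward elimination and back-substitution give m_0 = -154/15, m_1 = 38/15, m_2 = 2/15, m_3 = 134/15.
On [1, 2], with s_1(x) = a_1 + b_1·(x - 1) + c_1·(x - 1)² + d_1·(x - 1)³: c_1 = m_1/2 = 19/15, d_1 = (m_2 - m_1)/(6h_1) = -2/5, b_1 = Δ_1 - h_1(2m_1 + m_2)/6 = -43/15.

1.2667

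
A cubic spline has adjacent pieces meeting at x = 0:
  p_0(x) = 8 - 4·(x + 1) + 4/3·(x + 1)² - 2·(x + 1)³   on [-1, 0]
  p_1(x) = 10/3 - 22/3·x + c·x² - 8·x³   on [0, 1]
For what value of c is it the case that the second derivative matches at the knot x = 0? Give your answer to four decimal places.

p_0''(x) = 8/3 - 12·(x + 1), so p_0''(0) = -28/3. On the right, p_1''(0) = 2c, so c = -14/3.

-4.6667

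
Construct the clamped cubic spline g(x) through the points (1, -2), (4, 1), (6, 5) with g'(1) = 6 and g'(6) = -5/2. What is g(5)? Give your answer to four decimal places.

4.1125

With σ_i denoting the second derivative at x_i, h_i = 3, 2, and Δ_i = (y_(i+1) − y_i)/h_i = 1, 2:
  3·σ_0 + 10·σ_1 + 2·σ_2 = 6(Δ_1 - Δ_0) = 6
Clamped end conditions give two more equations: 2h_0·σ_0 + h_0·σ_1 = 6(Δ_0 - g'(1)) = -30 and h_1·σ_1 + 2h_1·σ_2 = 6(g'(6) - Δ_1) = -27.
Solving the tridiagonal system: σ_0 = -73/10, σ_1 = 23/5, σ_2 = -181/20.
On [4, 6], g(x) = 1 + 39/20·(x - 4) + 23/10·(x - 4)² - 91/80·(x - 4)³.
With (x - 4) = 1: g(5) = 329/80.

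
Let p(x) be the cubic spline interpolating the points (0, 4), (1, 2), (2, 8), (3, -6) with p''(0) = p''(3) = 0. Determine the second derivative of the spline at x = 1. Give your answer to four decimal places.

20.8000

Put m_i = p'' at the i-th knot. Here h = (1, 1, 1) and Δ = (-2, 6, -14), so the interior equations h_(i-1)·m_(i-1) + 2(h_(i-1)+h_i)·m_i + h_i·m_(i+1) = 6(Δ_i − Δ_(i-1)) read
  1·m_0 + 4·m_1 + 1·m_2 = 6(Δ_1 - Δ_0) = 48
  1·m_1 + 4·m_2 + 1·m_3 = 6(Δ_2 - Δ_1) = -120
Natural end conditions: m_0 = m_3 = 0.
Solving: m_0 = 0, m_1 = 104/5, m_2 = -176/5, m_3 = 0.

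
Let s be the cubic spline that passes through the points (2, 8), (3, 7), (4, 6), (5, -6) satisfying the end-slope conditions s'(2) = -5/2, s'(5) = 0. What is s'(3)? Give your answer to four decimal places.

1.6667

Let M_i = s''(x_i). Step sizes h_i = 1, 1, 1; slopes of the chords Δ_i = (y_(i+1) - y_i)/h_i = -1, -1, -12.
  1·M_0 + 4·M_1 + 1·M_2 = 6(Δ_1 - Δ_0) = 0
  1·M_1 + 4·M_2 + 1·M_3 = 6(Δ_2 - Δ_1) = -66
Clamped end conditions give two more equations: 2h_0·M_0 + h_0·M_1 = 6(Δ_0 - s'(2)) = 9 and h_2·M_2 + 2h_2·M_3 = 6(s'(5) - Δ_2) = 72.
Solving: M_0 = 2/3, M_1 = 23/3, M_2 = -94/3, M_3 = 155/3.
On [3, 4], s'(x) = b_1 + 2c_1·(x - 3) + 3d_1·(x - 3)² with b_1 = Δ_1 - h_1(2M_1 + M_2)/6 = 5/3, c_1 = M_1/2 = 23/6, d_1 = (M_2 - M_1)/(6h_1) = -13/2. So s'(3) = 5/3.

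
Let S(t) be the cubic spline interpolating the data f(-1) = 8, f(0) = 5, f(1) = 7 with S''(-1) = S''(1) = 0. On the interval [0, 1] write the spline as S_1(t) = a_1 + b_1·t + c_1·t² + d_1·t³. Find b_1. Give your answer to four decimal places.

Put σ_i = S'' at the i-th knot. Here h = (1, 1) and Δ = (-3, 2), so the interior equations h_(i-1)·σ_(i-1) + 2(h_(i-1)+h_i)·σ_i + h_i·σ_(i+1) = 6(Δ_i − Δ_(i-1)) read
  1·σ_0 + 4·σ_1 + 1·σ_2 = 6(Δ_1 - Δ_0) = 30
Natural end conditions: σ_0 = σ_2 = 0.
Solving the tridiagonal system: σ_0 = 0, σ_1 = 15/2, σ_2 = 0.
On [0, 1], with S_1(t) = a_1 + b_1·t + c_1·t² + d_1·t³: c_1 = σ_1/2 = 15/4, d_1 = (σ_2 - σ_1)/(6h_1) = -5/4, b_1 = Δ_1 - h_1(2σ_1 + σ_2)/6 = -1/2.

-0.5000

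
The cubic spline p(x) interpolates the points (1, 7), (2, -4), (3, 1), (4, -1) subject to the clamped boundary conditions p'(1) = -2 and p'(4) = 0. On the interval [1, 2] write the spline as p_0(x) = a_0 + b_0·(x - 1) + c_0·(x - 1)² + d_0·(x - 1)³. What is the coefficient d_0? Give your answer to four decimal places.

Put M_i = p'' at the i-th knot. Here h = (1, 1, 1) and Δ = (-11, 5, -2), so the interior equations h_(i-1)·M_(i-1) + 2(h_(i-1)+h_i)·M_i + h_i·M_(i+1) = 6(Δ_i − Δ_(i-1)) read
  1·M_0 + 4·M_1 + 1·M_2 = 6(Δ_1 - Δ_0) = 96
  1·M_1 + 4·M_2 + 1·M_3 = 6(Δ_2 - Δ_1) = -42
Clamped end conditions give two more equations: 2h_0·M_0 + h_0·M_1 = 6(Δ_0 - p'(1)) = -54 and h_2·M_2 + 2h_2·M_3 = 6(p'(4) - Δ_2) = 12.
Solving the tridiagonal system: M_0 = -724/15, M_1 = 638/15, M_2 = -388/15, M_3 = 284/15.
On [1, 2], with p_0(x) = a_0 + b_0·(x - 1) + c_0·(x - 1)² + d_0·(x - 1)³: c_0 = M_0/2 = -362/15, d_0 = (M_1 - M_0)/(6h_0) = 227/15, b_0 = Δ_0 - h_0(2M_0 + M_1)/6 = -2.

15.1333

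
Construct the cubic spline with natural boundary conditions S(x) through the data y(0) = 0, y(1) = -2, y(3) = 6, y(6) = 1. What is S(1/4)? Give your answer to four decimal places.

-0.7985

Put M_i = S'' at the i-th knot. Here h = (1, 2, 3) and Δ = (-2, 4, -5/3), so the interior equations h_(i-1)·M_(i-1) + 2(h_(i-1)+h_i)·M_i + h_i·M_(i+1) = 6(Δ_i − Δ_(i-1)) read
  1·M_0 + 6·M_1 + 2·M_2 = 6(Δ_1 - Δ_0) = 36
  2·M_1 + 10·M_2 + 3·M_3 = 6(Δ_2 - Δ_1) = -34
Natural end conditions: M_0 = M_3 = 0.
Solving: M_0 = 0, M_1 = 107/14, M_2 = -69/14, M_3 = 0.
On [0, 1], S(x) = 0 - 275/84·x + 0·x² + 107/84·x³.
With x = 1/4: S(1/4) = -1431/1792.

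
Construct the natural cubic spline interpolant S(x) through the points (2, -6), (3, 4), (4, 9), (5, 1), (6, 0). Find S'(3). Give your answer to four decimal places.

Put M_i = S'' at the i-th knot. Here h = (1, 1, 1, 1) and Δ = (10, 5, -8, -1), so the interior equations h_(i-1)·M_(i-1) + 2(h_(i-1)+h_i)·M_i + h_i·M_(i+1) = 6(Δ_i − Δ_(i-1)) read
  1·M_0 + 4·M_1 + 1·M_2 = 6(Δ_1 - Δ_0) = -30
  1·M_1 + 4·M_2 + 1·M_3 = 6(Δ_2 - Δ_1) = -78
  1·M_2 + 4·M_3 + 1·M_4 = 6(Δ_3 - Δ_2) = 42
Natural end conditions: M_0 = M_4 = 0.
Hence M_0 = 0, M_1 = -12/7, M_2 = -162/7, M_3 = 114/7, M_4 = 0.
On [3, 4], S'(x) = b_1 + 2c_1·(x - 3) + 3d_1·(x - 3)² with b_1 = Δ_1 - h_1(2M_1 + M_2)/6 = 66/7, c_1 = M_1/2 = -6/7, d_1 = (M_2 - M_1)/(6h_1) = -25/7. So S'(3) = 66/7.

9.4286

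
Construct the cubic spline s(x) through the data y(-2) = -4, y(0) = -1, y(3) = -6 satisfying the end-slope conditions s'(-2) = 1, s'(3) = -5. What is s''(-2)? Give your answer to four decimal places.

Write m_i for s''(x_i). With h_i = 2, 3 and divided differences Δ_i = 3/2, -5/3, the continuity of s' gives the tridiagonal system
  2·m_0 + 10·m_1 + 3·m_2 = 6(Δ_1 - Δ_0) = -19
Clamped end conditions give two more equations: 2h_0·m_0 + h_0·m_1 = 6(Δ_0 - s'(-2)) = 3 and h_1·m_1 + 2h_1·m_2 = 6(s'(3) - Δ_1) = -20.
Forward elimination and back-substitution give m_0 = 29/20, m_1 = -7/5, m_2 = -79/30.

1.4500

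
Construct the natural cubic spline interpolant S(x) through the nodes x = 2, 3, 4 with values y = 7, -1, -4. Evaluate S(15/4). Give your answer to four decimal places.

-3.5430

Put M_i = S'' at the i-th knot. Here h = (1, 1) and Δ = (-8, -3), so the interior equations h_(i-1)·M_(i-1) + 2(h_(i-1)+h_i)·M_i + h_i·M_(i+1) = 6(Δ_i − Δ_(i-1)) read
  1·M_0 + 4·M_1 + 1·M_2 = 6(Δ_1 - Δ_0) = 30
Natural end conditions: M_0 = M_2 = 0.
Forward elimination and back-substitution give M_0 = 0, M_1 = 15/2, M_2 = 0.
On [3, 4], S(x) = -1 - 11/2·(x - 3) + 15/4·(x - 3)² - 5/4·(x - 3)³.
With (x - 3) = 3/4: S(15/4) = -907/256.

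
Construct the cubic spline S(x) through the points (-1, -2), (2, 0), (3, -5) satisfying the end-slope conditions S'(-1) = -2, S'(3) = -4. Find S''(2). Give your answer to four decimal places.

-7.5000

Write M_i for S''(x_i). With h_i = 3, 1 and divided differences Δ_i = 2/3, -5, the continuity of S' gives the tridiagonal system
  3·M_0 + 8·M_1 + 1·M_2 = 6(Δ_1 - Δ_0) = -34
Clamped end conditions give two more equations: 2h_0·M_0 + h_0·M_1 = 6(Δ_0 - S'(-1)) = 16 and h_1·M_1 + 2h_1·M_2 = 6(S'(3) - Δ_1) = 6.
Solving: M_0 = 77/12, M_1 = -15/2, M_2 = 27/4.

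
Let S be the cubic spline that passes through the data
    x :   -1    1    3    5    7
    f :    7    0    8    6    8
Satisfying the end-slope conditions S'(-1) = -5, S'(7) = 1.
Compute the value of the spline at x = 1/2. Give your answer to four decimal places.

Write M_i for S''(x_i). With h_i = 2, 2, 2, 2 and divided differences Δ_i = -7/2, 4, -1, 1, the continuity of S' gives the tridiagonal system
  2·M_0 + 8·M_1 + 2·M_2 = 6(Δ_1 - Δ_0) = 45
  2·M_1 + 8·M_2 + 2·M_3 = 6(Δ_2 - Δ_1) = -30
  2·M_2 + 8·M_3 + 2·M_4 = 6(Δ_3 - Δ_2) = 12
Clamped end conditions give two more equations: 2h_0·M_0 + h_0·M_1 = 6(Δ_0 - S'(-1)) = 9 and h_3·M_3 + 2h_3·M_4 = 6(S'(7) - Δ_3) = 0.
Forward elimination and back-substitution give M_0 = -177/112, M_1 = 429/56, M_2 = -105/16, M_3 = 201/56, M_4 = -201/112.
On [-1, 1], S(x) = 7 - 5·(x + 1) - 177/224·(x + 1)² + 345/448·(x + 1)³.
With (x + 1) = 3/2: S(1/2) = 1151/3584.

0.3211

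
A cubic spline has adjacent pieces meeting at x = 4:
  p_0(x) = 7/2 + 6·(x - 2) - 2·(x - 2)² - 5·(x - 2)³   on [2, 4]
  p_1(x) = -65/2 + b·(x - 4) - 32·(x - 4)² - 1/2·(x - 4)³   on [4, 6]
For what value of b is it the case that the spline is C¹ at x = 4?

-62

p_0'(x) = 6 - 4·(x - 2) - 15·(x - 2)², so p_0'(4) = -62. On the right, p_1'(4) = b, so b = -62.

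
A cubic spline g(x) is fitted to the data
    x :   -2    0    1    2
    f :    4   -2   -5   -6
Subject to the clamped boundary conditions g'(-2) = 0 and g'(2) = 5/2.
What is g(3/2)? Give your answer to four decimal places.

-6.1534

Put M_i = g'' at the i-th knot. Here h = (2, 1, 1) and Δ = (-3, -3, -1), so the interior equations h_(i-1)·M_(i-1) + 2(h_(i-1)+h_i)·M_i + h_i·M_(i+1) = 6(Δ_i − Δ_(i-1)) read
  2·M_0 + 6·M_1 + 1·M_2 = 6(Δ_1 - Δ_0) = 0
  1·M_1 + 4·M_2 + 1·M_3 = 6(Δ_2 - Δ_1) = 12
Clamped end conditions give two more equations: 2h_0·M_0 + h_0·M_1 = 6(Δ_0 - g'(-2)) = -18 and h_2·M_2 + 2h_2·M_3 = 6(g'(2) - Δ_2) = 21.
Forward elimination and back-substitution give M_0 = -119/22, M_1 = 20/11, M_2 = -1/11, M_3 = 116/11.
On [1, 2], g(x) = -5 - 30/11·(x - 1) - 1/22·(x - 1)² + 39/22·(x - 1)³.
With (x - 1) = 1/2: g(3/2) = -1083/176.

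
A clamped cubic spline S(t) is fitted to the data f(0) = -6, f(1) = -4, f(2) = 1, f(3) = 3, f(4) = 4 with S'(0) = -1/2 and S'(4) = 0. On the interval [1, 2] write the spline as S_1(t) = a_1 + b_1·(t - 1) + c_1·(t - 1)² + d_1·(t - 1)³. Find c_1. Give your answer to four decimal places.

2.3393

Put m_i = S'' at the i-th knot. Here h = (1, 1, 1, 1) and Δ = (2, 5, 2, 1), so the interior equations h_(i-1)·m_(i-1) + 2(h_(i-1)+h_i)·m_i + h_i·m_(i+1) = 6(Δ_i − Δ_(i-1)) read
  1·m_0 + 4·m_1 + 1·m_2 = 6(Δ_1 - Δ_0) = 18
  1·m_1 + 4·m_2 + 1·m_3 = 6(Δ_2 - Δ_1) = -18
  1·m_2 + 4·m_3 + 1·m_4 = 6(Δ_3 - Δ_2) = -6
Clamped end conditions give two more equations: 2h_0·m_0 + h_0·m_1 = 6(Δ_0 - S'(0)) = 15 and h_3·m_3 + 2h_3·m_4 = 6(S'(4) - Δ_3) = -6.
Solving: m_0 = 289/56, m_1 = 131/28, m_2 = -47/8, m_3 = 23/28, m_4 = -191/56.
On [1, 2], with S_1(t) = a_1 + b_1·(t - 1) + c_1·(t - 1)² + d_1·(t - 1)³: c_1 = m_1/2 = 131/56, d_1 = (m_2 - m_1)/(6h_1) = -197/112, b_1 = Δ_1 - h_1(2m_1 + m_2)/6 = 495/112.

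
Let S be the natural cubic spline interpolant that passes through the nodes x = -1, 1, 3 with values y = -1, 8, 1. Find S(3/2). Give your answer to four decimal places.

Let M_i = S''(x_i). Step sizes h_i = 2, 2; slopes of the chords Δ_i = (y_(i+1) - y_i)/h_i = 9/2, -7/2.
  2·M_0 + 8·M_1 + 2·M_2 = 6(Δ_1 - Δ_0) = -48
Natural end conditions: M_0 = M_2 = 0.
Hence M_0 = 0, M_1 = -6, M_2 = 0.
On [1, 3], S(x) = 8 + 1/2·(x - 1) - 3·(x - 1)² + 1/2·(x - 1)³.
With (x - 1) = 1/2: S(3/2) = 121/16.

7.5625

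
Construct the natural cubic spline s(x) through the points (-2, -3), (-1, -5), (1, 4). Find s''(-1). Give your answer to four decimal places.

6.5000

Write M_i for s''(x_i). With h_i = 1, 2 and divided differences Δ_i = -2, 9/2, the continuity of s' gives the tridiagonal system
  1·M_0 + 6·M_1 + 2·M_2 = 6(Δ_1 - Δ_0) = 39
Natural end conditions: M_0 = M_2 = 0.
Forward elimination and back-substitution give M_0 = 0, M_1 = 13/2, M_2 = 0.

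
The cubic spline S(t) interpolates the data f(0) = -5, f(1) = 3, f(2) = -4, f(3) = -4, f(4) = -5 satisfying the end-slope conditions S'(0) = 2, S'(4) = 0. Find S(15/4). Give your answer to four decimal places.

Let M_i = S''(x_i). Step sizes h_i = 1, 1, 1, 1; slopes of the chords Δ_i = (y_(i+1) - y_i)/h_i = 8, -7, 0, -1.
  1·M_0 + 4·M_1 + 1·M_2 = 6(Δ_1 - Δ_0) = -90
  1·M_1 + 4·M_2 + 1·M_3 = 6(Δ_2 - Δ_1) = 42
  1·M_2 + 4·M_3 + 1·M_4 = 6(Δ_3 - Δ_2) = -6
Clamped end conditions give two more equations: 2h_0·M_0 + h_0·M_1 = 6(Δ_0 - S'(0)) = 36 and h_3·M_3 + 2h_3·M_4 = 6(S'(4) - Δ_3) = 6.
Solving the tridiagonal system: M_0 = 256/7, M_1 = -260/7, M_2 = 22, M_3 = -62/7, M_4 = 52/7.
On [3, 4], S(t) = -4 + 5/7·(t - 3) - 31/7·(t - 3)² + 19/7·(t - 3)³.
With (t - 3) = 3/4: S(15/4) = -2155/448.

-4.8103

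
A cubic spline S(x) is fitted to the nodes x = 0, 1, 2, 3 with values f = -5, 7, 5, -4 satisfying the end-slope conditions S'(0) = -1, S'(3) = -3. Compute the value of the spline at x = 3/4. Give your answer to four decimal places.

3.6344

Put σ_i = S'' at the i-th knot. Here h = (1, 1, 1) and Δ = (12, -2, -9), so the interior equations h_(i-1)·σ_(i-1) + 2(h_(i-1)+h_i)·σ_i + h_i·σ_(i+1) = 6(Δ_i − Δ_(i-1)) read
  1·σ_0 + 4·σ_1 + 1·σ_2 = 6(Δ_1 - Δ_0) = -84
  1·σ_1 + 4·σ_2 + 1·σ_3 = 6(Δ_2 - Δ_1) = -42
Clamped end conditions give two more equations: 2h_0·σ_0 + h_0·σ_1 = 6(Δ_0 - S'(0)) = 78 and h_2·σ_2 + 2h_2·σ_3 = 6(S'(3) - Δ_2) = 36.
Hence σ_0 = 832/15, σ_1 = -494/15, σ_2 = -116/15, σ_3 = 328/15.
On [0, 1], S(x) = -5 - 1·x + 416/15·x² - 221/15·x³.
With x = 3/4: S(3/4) = 1163/320.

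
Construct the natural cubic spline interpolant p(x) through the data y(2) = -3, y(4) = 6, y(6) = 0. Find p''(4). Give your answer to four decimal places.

Put M_i = p'' at the i-th knot. Here h = (2, 2) and Δ = (9/2, -3), so the interior equations h_(i-1)·M_(i-1) + 2(h_(i-1)+h_i)·M_i + h_i·M_(i+1) = 6(Δ_i − Δ_(i-1)) read
  2·M_0 + 8·M_1 + 2·M_2 = 6(Δ_1 - Δ_0) = -45
Natural end conditions: M_0 = M_2 = 0.
Solving: M_0 = 0, M_1 = -45/8, M_2 = 0.

-5.6250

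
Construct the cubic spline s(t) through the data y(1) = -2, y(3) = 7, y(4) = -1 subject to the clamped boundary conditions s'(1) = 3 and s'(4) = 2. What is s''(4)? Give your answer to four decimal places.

With M_i denoting the second derivative at x_i, h_i = 2, 1, and Δ_i = (y_(i+1) − y_i)/h_i = 9/2, -8:
  2·M_0 + 6·M_1 + 1·M_2 = 6(Δ_1 - Δ_0) = -75
Clamped end conditions give two more equations: 2h_0·M_0 + h_0·M_1 = 6(Δ_0 - s'(1)) = 9 and h_1·M_1 + 2h_1·M_2 = 6(s'(4) - Δ_1) = 60.
Solving the tridiagonal system: M_0 = 173/12, M_1 = -73/3, M_2 = 253/6.

42.1667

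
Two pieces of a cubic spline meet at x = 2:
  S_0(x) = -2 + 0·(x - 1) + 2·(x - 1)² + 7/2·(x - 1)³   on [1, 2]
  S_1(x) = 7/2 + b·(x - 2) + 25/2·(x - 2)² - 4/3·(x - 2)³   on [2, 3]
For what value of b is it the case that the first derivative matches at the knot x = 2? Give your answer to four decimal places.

S_0'(x) = 0 + 4·(x - 1) + 21/2·(x - 1)², so S_0'(2) = 29/2. On the right, S_1'(2) = b, so b = 29/2.

14.5000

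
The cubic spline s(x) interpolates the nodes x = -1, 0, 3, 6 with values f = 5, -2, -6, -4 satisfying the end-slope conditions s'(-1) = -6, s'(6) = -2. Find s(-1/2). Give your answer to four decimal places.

Write M_i for s''(x_i). With h_i = 1, 3, 3 and divided differences Δ_i = -7, -4/3, 2/3, the continuity of s' gives the tridiagonal system
  1·M_0 + 8·M_1 + 3·M_2 = 6(Δ_1 - Δ_0) = 34
  3·M_1 + 12·M_2 + 3·M_3 = 6(Δ_2 - Δ_1) = 12
Clamped end conditions give two more equations: 2h_0·M_0 + h_0·M_1 = 6(Δ_0 - s'(-1)) = -6 and h_2·M_2 + 2h_2·M_3 = 6(s'(6) - Δ_2) = -16.
Solving the tridiagonal system: M_0 = -166/31, M_1 = 146/31, M_2 = 52/93, M_3 = -274/93.
On [-1, 0], s(x) = 5 - 6·(x + 1) - 83/31·(x + 1)² + 52/31·(x + 1)³.
With (x + 1) = 1/2: s(-1/2) = 191/124.

1.5403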